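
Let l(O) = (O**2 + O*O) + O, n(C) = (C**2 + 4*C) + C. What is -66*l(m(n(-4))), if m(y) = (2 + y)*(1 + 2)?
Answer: -4356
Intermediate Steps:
n(C) = C**2 + 5*C
m(y) = 6 + 3*y (m(y) = (2 + y)*3 = 6 + 3*y)
l(O) = O + 2*O**2 (l(O) = (O**2 + O**2) + O = 2*O**2 + O = O + 2*O**2)
-66*l(m(n(-4))) = -66*(6 + 3*(-4*(5 - 4)))*(1 + 2*(6 + 3*(-4*(5 - 4)))) = -66*(6 + 3*(-4*1))*(1 + 2*(6 + 3*(-4*1))) = -66*(6 + 3*(-4))*(1 + 2*(6 + 3*(-4))) = -66*(6 - 12)*(1 + 2*(6 - 12)) = -(-396)*(1 + 2*(-6)) = -(-396)*(1 - 12) = -(-396)*(-11) = -66*66 = -4356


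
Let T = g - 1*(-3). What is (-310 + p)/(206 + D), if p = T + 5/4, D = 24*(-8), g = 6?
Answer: -1199/56 ≈ -21.411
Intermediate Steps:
T = 9 (T = 6 - 1*(-3) = 6 + 3 = 9)
D = -192
p = 41/4 (p = 9 + 5/4 = 41/4 ≈ 10.250)
(-310 + p)/(206 + D) = (-310 + 41/4)/(206 - 192) = -1199/4/14 = -1199/4*1/14 = -1199/56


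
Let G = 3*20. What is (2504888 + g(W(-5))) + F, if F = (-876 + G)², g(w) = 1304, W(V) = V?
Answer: 3172048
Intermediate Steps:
G = 60
F = 665856 (F = (-876 + 60)² = (-816)² = 665856)
(2504888 + g(W(-5))) + F = (2504888 + 1304) + 665856 = 2506192 + 665856 = 3172048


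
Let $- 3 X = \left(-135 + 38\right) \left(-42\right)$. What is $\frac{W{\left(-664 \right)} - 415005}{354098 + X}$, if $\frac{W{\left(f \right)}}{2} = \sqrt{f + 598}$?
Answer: $- \frac{27667}{23516} + \frac{i \sqrt{66}}{176370} \approx -1.1765 + 4.6062 \cdot 10^{-5} i$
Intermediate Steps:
$X = -1358$ ($X = - \frac{\left(-135 + 38\right) \left(-42\right)}{3} = - \frac{\left(-97\right) \left(-42\right)}{3} = \left(- \frac{1}{3}\right) 4074 = -1358$)
$W{\left(f \right)} = 2 \sqrt{598 + f}$ ($W{\left(f \right)} = 2 \sqrt{f + 598} = 2 \sqrt{598 + f}$)
$\frac{W{\left(-664 \right)} - 415005}{354098 + X} = \frac{2 \sqrt{598 - 664} - 415005}{354098 - 1358} = \frac{2 \sqrt{-66} - 415005}{352740} = \left(2 i \sqrt{66} - 415005\right) \frac{1}{352740} = \left(-415005 + 2 i \sqrt{66}\right) \frac{1}{352740} = - \frac{27667}{23516} + \frac{i \sqrt{66}}{176370}$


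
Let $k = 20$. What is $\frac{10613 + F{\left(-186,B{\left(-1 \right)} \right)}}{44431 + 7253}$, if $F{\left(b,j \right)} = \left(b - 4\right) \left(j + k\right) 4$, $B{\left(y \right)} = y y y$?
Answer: $- \frac{3827}{51684} \approx -0.074046$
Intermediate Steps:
$B{\left(y \right)} = y^{3}$ ($B{\left(y \right)} = y^{2} y = y^{3}$)
$F{\left(b,j \right)} = 4 \left(-4 + b\right) \left(20 + j\right)$ ($F{\left(b,j \right)} = \left(b - 4\right) \left(j + 20\right) 4 = \left(-4 + b\right) \left(20 + j\right) 4 = 4 \left(-4 + b\right) \left(20 + j\right)$)
$\frac{10613 + F{\left(-186,B{\left(-1 \right)} \right)}}{44431 + 7253} = \frac{10613 + \left(-320 - 16 \left(-1\right)^{3} + 80 \left(-186\right) + 4 \left(-186\right) \left(-1\right)^{3}\right)}{44431 + 7253} = \frac{10613 - \left(15184 - 744\right)}{51684} = \left(10613 + \left(-320 + 16 - 14880 + 744\right)\right) \frac{1}{51684} = \left(10613 - 14440\right) \frac{1}{51684} = \left(-3827\right) \frac{1}{51684} = - \frac{3827}{51684}$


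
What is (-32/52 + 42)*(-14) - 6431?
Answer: -91135/13 ≈ -7010.4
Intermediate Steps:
(-32/52 + 42)*(-14) - 6431 = (-32*1/52 + 42)*(-14) - 6431 = (-8/13 + 42)*(-14) - 6431 = (538/13)*(-14) - 6431 = -7532/13 - 6431 = -91135/13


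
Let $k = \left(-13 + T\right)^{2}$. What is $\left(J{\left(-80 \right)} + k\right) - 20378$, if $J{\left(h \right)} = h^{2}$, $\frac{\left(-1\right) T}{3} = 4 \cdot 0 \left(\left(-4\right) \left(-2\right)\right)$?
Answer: $-13809$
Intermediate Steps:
$T = 0$ ($T = - 3 \cdot 4 \cdot 0 \left(\left(-4\right) \left(-2\right)\right) = - 3 \cdot 0 \cdot 8 = \left(-3\right) 0 = 0$)
$k = 169$ ($k = \left(-13 + 0\right)^{2} = \left(-13\right)^{2} = 169$)
$\left(J{\left(-80 \right)} + k\right) - 20378 = \left(\left(-80\right)^{2} + 169\right) - 20378 = \left(6400 + 169\right) - 20378 = 6569 - 20378 = -13809$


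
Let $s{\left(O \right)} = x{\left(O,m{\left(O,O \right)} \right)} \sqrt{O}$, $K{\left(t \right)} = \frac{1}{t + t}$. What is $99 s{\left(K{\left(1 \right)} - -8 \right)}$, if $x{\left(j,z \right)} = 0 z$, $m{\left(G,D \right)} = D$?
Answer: $0$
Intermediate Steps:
$K{\left(t \right)} = \frac{1}{2 t}$
$x{\left(j,z \right)} = 0$
$s{\left(O \right)} = 0$ ($s{\left(O \right)} = 0 \sqrt{O} = 0$)
$99 s{\left(K{\left(1 \right)} - -8 \right)} = 99 \cdot 0 = 0$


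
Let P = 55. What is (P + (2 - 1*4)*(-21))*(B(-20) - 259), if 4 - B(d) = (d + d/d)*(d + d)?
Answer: -98455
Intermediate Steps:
B(d) = 4 - 2*d*(1 + d) (B(d) = 4 - (d + d/d)*(d + d) = 4 - (d + 1)*2*d = 4 - (1 + d)*2*d = 4 - 2*d*(1 + d))
(P + (2 - 1*4)*(-21))*(B(-20) - 259) = (55 + (2 - 1*4)*(-21))*((4 - 2*(-20) - 2*(-20)²) - 259) = (55 + (2 - 4)*(-21))*((4 + 40 - 2*400) - 259) = (55 - 2*(-21))*((4 + 40 - 800) - 259) = (55 + 42)*(-756 - 259) = 97*(-1015) = -98455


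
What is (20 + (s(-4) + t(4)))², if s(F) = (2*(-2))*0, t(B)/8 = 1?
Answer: 784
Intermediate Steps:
t(B) = 8 (t(B) = 8*1 = 8)
s(F) = 0 (s(F) = -4*0 = 0)
(20 + (s(-4) + t(4)))² = (20 + (0 + 8))² = (20 + 8)² = 28² = 784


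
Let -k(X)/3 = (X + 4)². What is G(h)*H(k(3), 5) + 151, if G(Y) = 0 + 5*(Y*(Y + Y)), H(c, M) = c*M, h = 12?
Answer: -1058249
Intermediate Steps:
k(X) = -3*(4 + X)² (k(X) = -3*(X + 4)² = -3*(4 + X)²)
H(c, M) = M*c
G(Y) = 10*Y² (G(Y) = 0 + 5*(Y*(2*Y)) = 0 + 5*(2*Y²) = 0 + 10*Y² = 10*Y²)
G(h)*H(k(3), 5) + 151 = (10*12²)*(5*(-3*(4 + 3)²)) + 151 = (10*144)*(5*(-3*7²)) + 151 = 1440*(5*(-3*49)) + 151 = 1440*(5*(-147)) + 151 = 1440*(-735) + 151 = -1058400 + 151 = -1058249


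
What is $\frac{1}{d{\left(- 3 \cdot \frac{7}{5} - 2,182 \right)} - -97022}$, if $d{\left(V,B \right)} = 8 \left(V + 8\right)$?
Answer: $\frac{5}{485182} \approx 1.0305 \cdot 10^{-5}$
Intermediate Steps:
$d{\left(V,B \right)} = 64 + 8 V$ ($d{\left(V,B \right)} = 8 \left(8 + V\right) = 64 + 8 V$)
$\frac{1}{d{\left(- 3 \cdot \frac{7}{5} - 2,182 \right)} - -97022} = \frac{1}{\left(64 + 8 \left(- 3 \cdot \frac{7}{5} - 2\right)\right) - -97022} = \frac{1}{\left(64 + 8 \left(- 3 \cdot 7 \cdot \frac{1}{5} - 2\right)\right) + 97022} = \frac{1}{\left(64 + 8 \left(\left(-3\right) \frac{7}{5} - 2\right)\right) + 97022} = \frac{1}{\left(64 + 8 \left(- \frac{21}{5} - 2\right)\right) + 97022} = \frac{1}{\left(64 + 8 \left(- \frac{31}{5}\right)\right) + 97022} = \frac{1}{\left(64 - \frac{248}{5}\right) + 97022} = \frac{1}{\frac{72}{5} + 97022} = \frac{1}{\frac{485182}{5}} = \frac{5}{485182}$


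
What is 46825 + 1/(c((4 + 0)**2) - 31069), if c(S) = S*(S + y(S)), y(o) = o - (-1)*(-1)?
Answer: 1431580724/30573 ≈ 46825.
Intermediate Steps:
y(o) = -1 + o (y(o) = o - 1*1 = o - 1 = -1 + o)
c(S) = S*(-1 + 2*S) (c(S) = S*(S + (-1 + S)) = S*(-1 + 2*S))
46825 + 1/(c((4 + 0)**2) - 31069) = 46825 + 1/((4 + 0)**2*(-1 + 2*(4 + 0)**2) - 31069) = 46825 + 1/(4**2*(-1 + 2*4**2) - 31069) = 46825 + 1/(16*(-1 + 2*16) - 31069) = 46825 + 1/(16*(-1 + 32) - 31069) = 46825 + 1/(16*31 - 31069) = 46825 + 1/(496 - 31069) = 46825 + 1/(-30573) = 46825 - 1/30573 = 1431580724/30573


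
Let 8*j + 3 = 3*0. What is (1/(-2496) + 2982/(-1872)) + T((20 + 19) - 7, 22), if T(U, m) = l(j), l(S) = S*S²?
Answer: -32869/19968 ≈ -1.6461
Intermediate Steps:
j = -3/8 (j = -3/8 + (3*0)/8 = -3/8 + (⅛)*0 = -3/8 + 0 = -3/8 ≈ -0.37500)
l(S) = S³
T(U, m) = -27/512 (T(U, m) = (-3/8)³ = -27/512)
(1/(-2496) + 2982/(-1872)) + T((20 + 19) - 7, 22) = (1/(-2496) + 2982/(-1872)) - 27/512 = (-1/2496 + 2982*(-1/1872)) - 27/512 = (-1/2496 - 497/312) - 27/512 = -3977/2496 - 27/512 = -32869/19968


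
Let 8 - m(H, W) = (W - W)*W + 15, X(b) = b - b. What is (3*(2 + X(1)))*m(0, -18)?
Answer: -42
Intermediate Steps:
X(b) = 0
m(H, W) = -7 (m(H, W) = 8 - ((W - W)*W + 15) = 8 - (0*W + 15) = 8 - (0 + 15) = 8 - 1*15 = 8 - 15 = -7)
(3*(2 + X(1)))*m(0, -18) = (3*(2 + 0))*(-7) = (3*2)*(-7) = 6*(-7) = -42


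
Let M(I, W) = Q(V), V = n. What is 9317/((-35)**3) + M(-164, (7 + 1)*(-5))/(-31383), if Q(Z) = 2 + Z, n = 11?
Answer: -41850398/192220875 ≈ -0.21772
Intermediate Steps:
V = 11
M(I, W) = 13 (M(I, W) = 2 + 11 = 13)
9317/((-35)**3) + M(-164, (7 + 1)*(-5))/(-31383) = 9317/((-35)**3) + 13/(-31383) = 9317/(-42875) + 13*(-1/31383) = 9317*(-1/42875) - 13/31383 = -1331/6125 - 13/31383 = -41850398/192220875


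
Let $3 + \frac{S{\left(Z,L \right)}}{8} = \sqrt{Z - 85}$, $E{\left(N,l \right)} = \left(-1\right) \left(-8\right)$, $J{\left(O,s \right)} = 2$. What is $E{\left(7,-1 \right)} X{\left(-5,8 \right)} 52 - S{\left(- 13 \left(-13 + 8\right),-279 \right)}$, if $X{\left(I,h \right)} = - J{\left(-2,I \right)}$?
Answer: $-808 - 16 i \sqrt{5} \approx -808.0 - 35.777 i$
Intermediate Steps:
$X{\left(I,h \right)} = -2$ ($X{\left(I,h \right)} = \left(-1\right) 2 = -2$)
$E{\left(N,l \right)} = 8$
$S{\left(Z,L \right)} = -24 + 8 \sqrt{-85 + Z}$ ($S{\left(Z,L \right)} = -24 + 8 \sqrt{Z - 85} = -24 + 8 \sqrt{-85 + Z}$)
$E{\left(7,-1 \right)} X{\left(-5,8 \right)} 52 - S{\left(- 13 \left(-13 + 8\right),-279 \right)} = 8 \left(-2\right) 52 - \left(-24 + 8 \sqrt{-85 - 13 \left(-13 + 8\right)}\right) = \left(-16\right) 52 - \left(-24 + 8 \sqrt{-85 - -65}\right) = -832 - \left(-24 + 8 \sqrt{-85 + 65}\right) = -832 - \left(-24 + 8 \sqrt{-20}\right) = -832 - \left(-24 + 8 \cdot 2 i \sqrt{5}\right) = -832 - \left(-24 + 16 i \sqrt{5}\right) = -832 + \left(24 - 16 i \sqrt{5}\right) = -808 - 16 i \sqrt{5}$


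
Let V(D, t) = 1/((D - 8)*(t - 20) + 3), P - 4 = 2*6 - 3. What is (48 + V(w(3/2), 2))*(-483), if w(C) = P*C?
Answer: -1576351/68 ≈ -23182.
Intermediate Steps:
P = 13 (P = 4 + (2*6 - 3) = 4 + (12 - 3) = 4 + 9 = 13)
w(C) = 13*C
V(D, t) = 1/(3 + (-20 + t)*(-8 + D)) (V(D, t) = 1/((-8 + D)*(-20 + t) + 3) = 1/((-20 + t)*(-8 + D) + 3) = 1/(3 + (-20 + t)*(-8 + D)))
(48 + V(w(3/2), 2))*(-483) = (48 + 1/(163 - 260*3/2 - 8*2 + (13*(3/2))*2))*(-483) = (48 + 1/(163 - 260*3*(½) - 16 + (13*(3*(½)))*2))*(-483) = (48 + 1/(163 - 260*3/2 - 16 + (13*(3/2))*2))*(-483) = (48 + 1/(163 - 20*39/2 - 16 + (39/2)*2))*(-483) = (48 + 1/(163 - 390 - 16 + 39))*(-483) = (48 + 1/(-204))*(-483) = (48 - 1/204)*(-483) = (9791/204)*(-483) = -1576351/68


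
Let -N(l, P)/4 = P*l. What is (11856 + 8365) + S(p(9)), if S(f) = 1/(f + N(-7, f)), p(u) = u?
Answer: 5277682/261 ≈ 20221.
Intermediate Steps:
N(l, P) = -4*P*l
S(f) = 1/(29*f) (S(f) = 1/(f - 4*f*(-7)) = 1/(f + 28*f) = 1/(29*f))
(11856 + 8365) + S(p(9)) = (11856 + 8365) + (1/29)/9 = 20221 + (1/29)*(⅑) = 20221 + 1/261 = 5277682/261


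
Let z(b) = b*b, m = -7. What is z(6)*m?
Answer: -252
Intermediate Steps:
z(b) = b²
z(6)*m = 6²*(-7) = 36*(-7) = -252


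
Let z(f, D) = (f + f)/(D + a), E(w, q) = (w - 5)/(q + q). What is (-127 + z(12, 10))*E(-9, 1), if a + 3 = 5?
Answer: 875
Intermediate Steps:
a = 2 (a = -3 + 5 = 2)
E(w, q) = (-5 + w)/(2*q) (E(w, q) = (-5 + w)/((2*q)) = (-5 + w)*(1/(2*q)) = (-5 + w)/(2*q))
z(f, D) = 2*f/(2 + D) (z(f, D) = (f + f)/(D + 2) = (2*f)/(2 + D) = 2*f/(2 + D))
(-127 + z(12, 10))*E(-9, 1) = (-127 + 2*12/(2 + 10))*((1/2)*(-5 - 9)/1) = (-127 + 2*12/12)*((1/2)*1*(-14)) = (-127 + 2*12*(1/12))*(-7) = (-127 + 2)*(-7) = -125*(-7) = 875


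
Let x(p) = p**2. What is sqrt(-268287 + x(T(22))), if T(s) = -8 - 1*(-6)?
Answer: I*sqrt(268283) ≈ 517.96*I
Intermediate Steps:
T(s) = -2 (T(s) = -8 + 6 = -2)
sqrt(-268287 + x(T(22))) = sqrt(-268287 + (-2)**2) = sqrt(-268287 + 4) = sqrt(-268283) = I*sqrt(268283)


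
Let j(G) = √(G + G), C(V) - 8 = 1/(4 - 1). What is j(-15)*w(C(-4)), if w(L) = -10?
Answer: -10*I*√30 ≈ -54.772*I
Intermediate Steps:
C(V) = 25/3 (C(V) = 8 + 1/(4 - 1) = 8 + 1/3 = 8 + ⅓ = 25/3)
j(G) = √2*√G (j(G) = √(2*G) = √2*√G)
j(-15)*w(C(-4)) = (√2*√(-15))*(-10) = (√2*(I*√15))*(-10) = (I*√30)*(-10) = -10*I*√30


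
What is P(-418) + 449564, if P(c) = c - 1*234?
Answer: 448912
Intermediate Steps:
P(c) = -234 + c (P(c) = c - 234 = -234 + c)
P(-418) + 449564 = (-234 - 418) + 449564 = -652 + 449564 = 448912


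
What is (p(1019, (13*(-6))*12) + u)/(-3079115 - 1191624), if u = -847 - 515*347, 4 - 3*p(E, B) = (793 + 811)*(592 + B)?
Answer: -13124/12812217 ≈ -0.0010243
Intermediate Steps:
p(E, B) = -949564/3 - 1604*B/3 (p(E, B) = 4/3 - (793 + 811)*(592 + B)/3 = 4/3 - 1604*(592 + B)/3 = 4/3 - (949568 + 1604*B)/3 = 4/3 + (-949568/3 - 1604*B/3) = -949564/3 - 1604*B/3)
u = -179552 (u = -847 - 178705 = -179552)
(p(1019, (13*(-6))*12) + u)/(-3079115 - 1191624) = ((-949564/3 - 1604*13*(-6)*12/3) - 179552)/(-3079115 - 1191624) = ((-949564/3 - (-41704)*12) - 179552)/(-4270739) = ((-949564/3 - 1604/3*(-936)) - 179552)*(-1/4270739) = ((-949564/3 + 500448) - 179552)*(-1/4270739) = (551780/3 - 179552)*(-1/4270739) = (13124/3)*(-1/4270739) = -13124/12812217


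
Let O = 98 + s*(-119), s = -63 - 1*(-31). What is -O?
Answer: -3906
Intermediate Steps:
s = -32 (s = -63 + 31 = -32)
O = 3906 (O = 98 - 32*(-119) = 98 + 3808 = 3906)
-O = -1*3906 = -3906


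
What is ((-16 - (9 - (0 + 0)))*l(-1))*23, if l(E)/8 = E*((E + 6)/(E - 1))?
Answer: -11500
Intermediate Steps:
l(E) = 8*E*(6 + E)/(-1 + E) (l(E) = 8*(E*((E + 6)/(E - 1))) = 8*(E*((6 + E)/(-1 + E))) = 8*(E*(6 + E)/(-1 + E)) = 8*E*(6 + E)/(-1 + E))
((-16 - (9 - (0 + 0)))*l(-1))*23 = ((-16 - (9 - (0 + 0)))*(8*(-1)*(6 - 1)/(-1 - 1)))*23 = ((-16 - (9 - 1*0))*(8*(-1)*5/(-2)))*23 = ((-16 - (9 + 0))*(8*(-1)*(-1/2)*5))*23 = ((-16 - 1*9)*20)*23 = ((-16 - 9)*20)*23 = -25*20*23 = -500*23 = -11500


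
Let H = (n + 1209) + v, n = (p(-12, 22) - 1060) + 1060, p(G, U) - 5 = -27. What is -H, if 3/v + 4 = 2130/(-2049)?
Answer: -4083605/3442 ≈ -1186.4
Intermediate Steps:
p(G, U) = -22 (p(G, U) = 5 - 27 = -22)
v = -2049/3442 (v = 3/(-4 + 2130/(-2049)) = 3/(-4 + 2130*(-1/2049)) = 3/(-4 - 710/683) = 3/(-3442/683) = 3*(-683/3442) = -2049/3442 ≈ -0.59529)
n = -22 (n = (-22 - 1060) + 1060 = -1082 + 1060 = -22)
H = 4083605/3442 (H = (-22 + 1209) - 2049/3442 = 1187 - 2049/3442 = 4083605/3442 ≈ 1186.4)
-H = -1*4083605/3442 = -4083605/3442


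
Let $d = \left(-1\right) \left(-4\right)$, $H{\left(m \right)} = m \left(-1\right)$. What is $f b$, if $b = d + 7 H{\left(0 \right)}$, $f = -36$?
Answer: $-144$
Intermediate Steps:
$H{\left(m \right)} = - m$
$d = 4$
$b = 4$ ($b = 4 + 7 \left(\left(-1\right) 0\right) = 4 + 7 \cdot 0 = 4 + 0 = 4$)
$f b = \left(-36\right) 4 = -144$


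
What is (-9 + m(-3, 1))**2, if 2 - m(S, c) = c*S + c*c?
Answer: 25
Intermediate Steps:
m(S, c) = 2 - c**2 - S*c (m(S, c) = 2 - (c*S + c*c) = 2 - (S*c + c**2) = 2 - (c**2 + S*c) = 2 + (-c**2 - S*c) = 2 - c**2 - S*c)
(-9 + m(-3, 1))**2 = (-9 + (2 - 1*1**2 - 1*(-3)*1))**2 = (-9 + (2 - 1*1 + 3))**2 = (-9 + (2 - 1 + 3))**2 = (-9 + 4)**2 = (-5)**2 = 25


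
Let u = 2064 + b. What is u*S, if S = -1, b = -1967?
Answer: -97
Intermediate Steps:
u = 97 (u = 2064 - 1967 = 97)
u*S = 97*(-1) = -97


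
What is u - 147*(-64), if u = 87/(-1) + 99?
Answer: 9420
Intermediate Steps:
u = 12 (u = 87*(-1) + 99 = -87 + 99 = 12)
u - 147*(-64) = 12 - 147*(-64) = 12 + 9408 = 9420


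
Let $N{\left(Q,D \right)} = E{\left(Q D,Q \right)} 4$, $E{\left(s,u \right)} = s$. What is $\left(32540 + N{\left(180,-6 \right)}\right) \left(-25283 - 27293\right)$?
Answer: $-1483694720$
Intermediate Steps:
$N{\left(Q,D \right)} = 4 D Q$ ($N{\left(Q,D \right)} = Q D 4 = D Q 4 = 4 D Q$)
$\left(32540 + N{\left(180,-6 \right)}\right) \left(-25283 - 27293\right) = \left(32540 + 4 \left(-6\right) 180\right) \left(-25283 - 27293\right) = \left(32540 - 4320\right) \left(-52576\right) = 28220 \left(-52576\right) = -1483694720$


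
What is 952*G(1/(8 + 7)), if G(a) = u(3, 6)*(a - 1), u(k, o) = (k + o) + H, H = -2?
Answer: -93296/15 ≈ -6219.7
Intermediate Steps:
u(k, o) = -2 + k + o (u(k, o) = (k + o) - 2 = -2 + k + o)
G(a) = -7 + 7*a (G(a) = (-2 + 3 + 6)*(a - 1) = 7*(-1 + a) = -7 + 7*a)
952*G(1/(8 + 7)) = 952*(-7 + 7/(8 + 7)) = 952*(-7 + 7/15) = 952*(-98/15) = -93296/15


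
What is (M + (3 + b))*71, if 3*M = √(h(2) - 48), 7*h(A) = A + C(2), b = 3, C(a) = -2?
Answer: 426 + 284*I*√3/3 ≈ 426.0 + 163.97*I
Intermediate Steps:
h(A) = -2/7 + A/7 (h(A) = (A - 2)/7 = (-2 + A)/7 = -2/7 + A/7)
M = 4*I*√3/3 (M = √((-2/7 + (⅐)*2) - 48)/3 = √((-2/7 + 2/7) - 48)/3 = √(0 - 48)/3 = √(-48)/3 = (4*I*√3)/3 = 4*I*√3/3 ≈ 2.3094*I)
(M + (3 + b))*71 = (4*I*√3/3 + (3 + 3))*71 = (4*I*√3/3 + 6)*71 = (6 + 4*I*√3/3)*71 = 426 + 284*I*√3/3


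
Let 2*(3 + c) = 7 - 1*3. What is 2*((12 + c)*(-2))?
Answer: -44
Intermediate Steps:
c = -1 (c = -3 + (7 - 1*3)/2 = -3 + (7 - 3)/2 = -3 + (1/2)*4 = -3 + 2 = -1)
2*((12 + c)*(-2)) = 2*((12 - 1)*(-2)) = 2*(11*(-2)) = 2*(-22) = -44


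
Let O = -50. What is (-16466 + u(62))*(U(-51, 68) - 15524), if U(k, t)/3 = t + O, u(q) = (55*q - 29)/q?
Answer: 7870447585/31 ≈ 2.5389e+8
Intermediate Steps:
u(q) = (-29 + 55*q)/q
U(k, t) = -150 + 3*t (U(k, t) = 3*(t - 50) = 3*(-50 + t) = -150 + 3*t)
(-16466 + u(62))*(U(-51, 68) - 15524) = (-16466 + (55 - 29/62))*((-150 + 3*68) - 15524) = (-16466 + (55 - 29*1/62))*((-150 + 204) - 15524) = (-16466 + (55 - 29/62))*(54 - 15524) = (-16466 + 3381/62)*(-15470) = -1017511/62*(-15470) = 7870447585/31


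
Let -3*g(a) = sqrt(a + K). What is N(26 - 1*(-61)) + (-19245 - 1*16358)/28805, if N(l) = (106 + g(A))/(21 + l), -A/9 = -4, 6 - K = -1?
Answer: -395897/1555470 - sqrt(43)/324 ≈ -0.27476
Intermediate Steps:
K = 7 (K = 6 - 1*(-1) = 6 + 1 = 7)
A = 36 (A = -9*(-4) = 36)
g(a) = -sqrt(7 + a)/3 (g(a) = -sqrt(a + 7)/3 = -sqrt(7 + a)/3)
N(l) = (106 - sqrt(43)/3)/(21 + l) (N(l) = (106 - sqrt(7 + 36)/3)/(21 + l) = (106 - sqrt(43)/3)/(21 + l))
N(26 - 1*(-61)) + (-19245 - 1*16358)/28805 = (318 - sqrt(43))/(3*(21 + (26 - 1*(-61)))) + (-19245 - 1*16358)/28805 = (318 - sqrt(43))/(3*(21 + (26 + 61))) + (-19245 - 16358)*(1/28805) = (318 - sqrt(43))/(3*(21 + 87)) - 35603*1/28805 = (1/3)*(318 - sqrt(43))/108 - 35603/28805 = (1/3)*(1/108)*(318 - sqrt(43)) - 35603/28805 = (53/54 - sqrt(43)/324) - 35603/28805 = -395897/1555470 - sqrt(43)/324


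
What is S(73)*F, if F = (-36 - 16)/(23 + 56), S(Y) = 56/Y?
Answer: -2912/5767 ≈ -0.50494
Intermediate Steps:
F = -52/79 ≈ -0.65823
S(73)*F = (56/73)*(-52/79) = -2912/5767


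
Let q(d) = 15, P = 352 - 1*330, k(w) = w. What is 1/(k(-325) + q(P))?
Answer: -1/310 ≈ -0.0032258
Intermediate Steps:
P = 22 (P = 352 - 330 = 22)
1/(k(-325) + q(P)) = 1/(-325 + 15) = 1/(-310) = -1/310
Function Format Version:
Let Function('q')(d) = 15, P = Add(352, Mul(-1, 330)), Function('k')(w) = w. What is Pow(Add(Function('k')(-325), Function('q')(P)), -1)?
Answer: Rational(-1, 310) ≈ -0.0032258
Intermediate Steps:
P = 22 (P = Add(352, -330) = 22)
Pow(Add(Function('k')(-325), Function('q')(P)), -1) = Pow(Add(-325, 15), -1) = Pow(-310, -1) = Rational(-1, 310)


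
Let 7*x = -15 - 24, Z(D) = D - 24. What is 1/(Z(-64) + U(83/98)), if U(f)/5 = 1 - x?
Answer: -7/386 ≈ -0.018135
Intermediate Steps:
Z(D) = -24 + D
x = -39/7 (x = (-15 - 24)/7 = (1/7)*(-39) = -39/7 ≈ -5.5714)
U(f) = 230/7 (U(f) = 5*(1 - 1*(-39/7)) = 5*(1 + 39/7) = 5*(46/7) = 230/7)
1/(Z(-64) + U(83/98)) = 1/((-24 - 64) + 230/7) = 1/(-88 + 230/7) = 1/(-386/7) = -7/386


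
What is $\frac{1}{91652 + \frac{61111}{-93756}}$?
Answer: $\frac{93756}{8592863801} \approx 1.0911 \cdot 10^{-5}$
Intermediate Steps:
$\frac{1}{91652 + \frac{61111}{-93756}} = \frac{1}{91652 + 61111 \left(- \frac{1}{93756}\right)} = \frac{1}{91652 - \frac{61111}{93756}} = \frac{1}{\frac{8592863801}{93756}} = \frac{93756}{8592863801}$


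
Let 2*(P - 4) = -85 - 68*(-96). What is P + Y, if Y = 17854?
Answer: 42159/2 ≈ 21080.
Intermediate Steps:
P = 6451/2 (P = 4 + (-85 - 68*(-96))/2 = 4 + (-85 + 6528)/2 = 4 + (½)*6443 = 4 + 6443/2 = 6451/2 ≈ 3225.5)
P + Y = 6451/2 + 17854 = 42159/2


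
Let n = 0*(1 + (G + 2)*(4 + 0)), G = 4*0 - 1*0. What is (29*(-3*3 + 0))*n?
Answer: 0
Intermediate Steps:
G = 0 (G = 0 + 0 = 0)
n = 0 (n = 0*(1 + (0 + 2)*(4 + 0)) = 0*(1 + 2*4) = 0*(1 + 8) = 0*9 = 0)
(29*(-3*3 + 0))*n = (29*(-3*3 + 0))*0 = (29*(-9 + 0))*0 = (29*(-9))*0 = -261*0 = 0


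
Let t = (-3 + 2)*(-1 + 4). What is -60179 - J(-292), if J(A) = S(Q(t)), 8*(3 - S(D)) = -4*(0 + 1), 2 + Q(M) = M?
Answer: -120365/2 ≈ -60183.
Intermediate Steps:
t = -3 (t = -1*3 = -3)
Q(M) = -2 + M
S(D) = 7/2 (S(D) = 3 - (-1)*(0 + 1)/2 = 3 - (-1)/2 = 3 - 1/8*(-4) = 3 + 1/2 = 7/2)
J(A) = 7/2
-60179 - J(-292) = -60179 - 1*7/2 = -60179 - 7/2 = -120365/2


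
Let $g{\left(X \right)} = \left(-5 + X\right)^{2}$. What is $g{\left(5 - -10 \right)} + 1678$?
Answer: $1778$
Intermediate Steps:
$g{\left(5 - -10 \right)} + 1678 = \left(-5 + \left(5 - -10\right)\right)^{2} + 1678 = \left(-5 + \left(5 + 10\right)\right)^{2} + 1678 = \left(-5 + 15\right)^{2} + 1678 = 10^{2} + 1678 = 100 + 1678 = 1778$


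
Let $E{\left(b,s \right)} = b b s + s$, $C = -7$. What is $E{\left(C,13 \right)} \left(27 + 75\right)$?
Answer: $66300$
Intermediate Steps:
$E{\left(b,s \right)} = s + s b^{2}$ ($E{\left(b,s \right)} = b^{2} s + s = s b^{2} + s = s + s b^{2}$)
$E{\left(C,13 \right)} \left(27 + 75\right) = 13 \left(1 + \left(-7\right)^{2}\right) \left(27 + 75\right) = 13 \left(1 + 49\right) 102 = 13 \cdot 50 \cdot 102 = 650 \cdot 102 = 66300$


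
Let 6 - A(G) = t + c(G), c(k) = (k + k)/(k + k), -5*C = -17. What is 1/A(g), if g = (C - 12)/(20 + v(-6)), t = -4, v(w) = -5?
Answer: ⅑ ≈ 0.11111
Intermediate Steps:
C = 17/5 (C = -⅕*(-17) = 17/5 ≈ 3.4000)
c(k) = 1 (c(k) = (2*k)/((2*k)) = (2*k)*(1/(2*k)) = 1)
g = -43/75 (g = (17/5 - 12)/(20 - 5) = -43/5/15 = -43/5*1/15 = -43/75 ≈ -0.57333)
A(G) = 9 (A(G) = 6 - (-4 + 1) = 6 - 1*(-3) = 6 + 3 = 9)
1/A(g) = 1/9 = ⅑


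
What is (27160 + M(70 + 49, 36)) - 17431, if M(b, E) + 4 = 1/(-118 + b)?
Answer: 9726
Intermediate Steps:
M(b, E) = -4 + 1/(-118 + b)
(27160 + M(70 + 49, 36)) - 17431 = (27160 + (473 - 4*(70 + 49))/(-118 + (70 + 49))) - 17431 = (27160 + (473 - 4*119)/(-118 + 119)) - 17431 = (27160 + (473 - 476)/1) - 17431 = (27160 + 1*(-3)) - 17431 = (27160 - 3) - 17431 = 27157 - 17431 = 9726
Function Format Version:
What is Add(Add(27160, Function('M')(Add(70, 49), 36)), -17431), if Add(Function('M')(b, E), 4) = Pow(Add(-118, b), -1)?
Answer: 9726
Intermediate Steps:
Function('M')(b, E) = Add(-4, Pow(Add(-118, b), -1))
Add(Add(27160, Function('M')(Add(70, 49), 36)), -17431) = Add(Add(27160, Mul(Pow(Add(-118, Add(70, 49)), -1), Add(473, Mul(-4, Add(70, 49))))), -17431) = Add(Add(27160, Mul(Pow(Add(-118, 119), -1), Add(473, Mul(-4, 119)))), -17431) = Add(Add(27160, Mul(Pow(1, -1), Add(473, -476))), -17431) = Add(Add(27160, Mul(1, -3)), -17431) = Add(Add(27160, -3), -17431) = Add(27157, -17431) = 9726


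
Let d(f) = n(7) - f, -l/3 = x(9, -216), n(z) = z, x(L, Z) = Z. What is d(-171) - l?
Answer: -470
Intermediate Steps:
l = 648 (l = -3*(-216) = 648)
d(f) = 7 - f
d(-171) - l = (7 - 1*(-171)) - 1*648 = (7 + 171) - 648 = 178 - 648 = -470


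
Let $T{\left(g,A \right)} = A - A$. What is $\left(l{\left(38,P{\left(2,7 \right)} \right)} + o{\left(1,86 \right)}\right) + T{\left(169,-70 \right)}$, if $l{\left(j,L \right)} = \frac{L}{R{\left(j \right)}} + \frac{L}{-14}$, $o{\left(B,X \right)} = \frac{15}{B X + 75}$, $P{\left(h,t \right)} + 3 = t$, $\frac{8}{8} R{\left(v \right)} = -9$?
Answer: $- \frac{923}{1449} \approx -0.63699$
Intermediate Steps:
$R{\left(v \right)} = -9$
$P{\left(h,t \right)} = -3 + t$
$T{\left(g,A \right)} = 0$
$o{\left(B,X \right)} = \frac{15}{75 + B X}$
$l{\left(j,L \right)} = - \frac{23 L}{126}$ ($l{\left(j,L \right)} = \frac{L}{-9} + \frac{L}{-14} = L \left(- \frac{1}{9}\right) + L \left(- \frac{1}{14}\right) = - \frac{L}{9} - \frac{L}{14} = - \frac{23 L}{126}$)
$\left(l{\left(38,P{\left(2,7 \right)} \right)} + o{\left(1,86 \right)}\right) + T{\left(169,-70 \right)} = \left(- \frac{23 \left(-3 + 7\right)}{126} + \frac{15}{75 + 1 \cdot 86}\right) + 0 = \left(\left(- \frac{23}{126}\right) 4 + \frac{15}{75 + 86}\right) + 0 = \left(- \frac{46}{63} + \frac{15}{161}\right) + 0 = - \frac{923}{1449} + 0 = - \frac{923}{1449}$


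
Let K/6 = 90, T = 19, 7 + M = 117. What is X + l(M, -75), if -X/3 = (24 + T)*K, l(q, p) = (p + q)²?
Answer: -68435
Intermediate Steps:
M = 110 (M = -7 + 117 = 110)
K = 540 (K = 6*90 = 540)
X = -69660 (X = -3*(24 + 19)*540 = -129*540 = -3*23220 = -69660)
X + l(M, -75) = -69660 + (-75 + 110)² = -69660 + 35² = -69660 + 1225 = -68435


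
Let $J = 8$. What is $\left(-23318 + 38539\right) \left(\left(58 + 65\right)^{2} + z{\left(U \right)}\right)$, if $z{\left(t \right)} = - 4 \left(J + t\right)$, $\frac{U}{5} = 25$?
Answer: $222180937$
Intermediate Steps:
$U = 125$ ($U = 5 \cdot 25 = 125$)
$z{\left(t \right)} = -32 - 4 t$ ($z{\left(t \right)} = - 4 \left(8 + t\right) = -32 - 4 t$)
$\left(-23318 + 38539\right) \left(\left(58 + 65\right)^{2} + z{\left(U \right)}\right) = \left(-23318 + 38539\right) \left(\left(58 + 65\right)^{2} - 532\right) = 15221 \left(123^{2} - 532\right) = 15221 \left(15129 - 532\right) = 15221 \cdot 14597 = 222180937$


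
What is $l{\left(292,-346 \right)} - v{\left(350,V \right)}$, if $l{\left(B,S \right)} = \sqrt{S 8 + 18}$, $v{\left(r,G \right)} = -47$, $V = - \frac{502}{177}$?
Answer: $47 + 5 i \sqrt{110} \approx 47.0 + 52.44 i$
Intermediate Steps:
$V = - \frac{502}{177}$ ($V = \left(-502\right) \frac{1}{177} = - \frac{502}{177} \approx -2.8362$)
$l{\left(B,S \right)} = \sqrt{18 + 8 S}$ ($l{\left(B,S \right)} = \sqrt{8 S + 18} = \sqrt{18 + 8 S}$)
$l{\left(292,-346 \right)} - v{\left(350,V \right)} = \sqrt{18 + 8 \left(-346\right)} - -47 = \sqrt{18 - 2768} + 47 = \sqrt{-2750} + 47 = 5 i \sqrt{110} + 47 = 47 + 5 i \sqrt{110}$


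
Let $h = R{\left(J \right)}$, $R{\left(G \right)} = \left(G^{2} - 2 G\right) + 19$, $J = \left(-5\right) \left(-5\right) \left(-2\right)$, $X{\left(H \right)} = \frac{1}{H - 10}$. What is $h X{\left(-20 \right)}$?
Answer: $- \frac{873}{10} \approx -87.3$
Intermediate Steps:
$X{\left(H \right)} = \frac{1}{-10 + H}$
$J = -50$ ($J = 25 \left(-2\right) = -50$)
$R{\left(G \right)} = 19 + G^{2} - 2 G$
$h = 2619$ ($h = 19 + \left(-50\right)^{2} - -100 = 19 + 2500 + 100 = 2619$)
$h X{\left(-20 \right)} = \frac{2619}{-10 - 20} = \frac{2619}{-30} = 2619 \left(- \frac{1}{30}\right) = - \frac{873}{10}$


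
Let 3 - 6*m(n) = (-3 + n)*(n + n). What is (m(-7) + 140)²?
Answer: 494209/36 ≈ 13728.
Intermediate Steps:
m(n) = ½ - n*(-3 + n)/3 (m(n) = ½ - (-3 + n)*(n + n)/6 = ½ - (-3 + n)*2*n/6 = ½ - n*(-3 + n)/3)
(m(-7) + 140)² = ((½ - 7 - ⅓*(-7)²) + 140)² = ((½ - 7 - ⅓*49) + 140)² = ((½ - 7 - 49/3) + 140)² = (-137/6 + 140)² = (703/6)² = 494209/36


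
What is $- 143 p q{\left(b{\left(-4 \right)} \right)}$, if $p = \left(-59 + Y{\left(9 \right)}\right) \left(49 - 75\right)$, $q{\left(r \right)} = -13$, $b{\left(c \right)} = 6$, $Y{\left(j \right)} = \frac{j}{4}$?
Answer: $\frac{5485909}{2} \approx 2.743 \cdot 10^{6}$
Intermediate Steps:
$Y{\left(j \right)} = \frac{j}{4}$ ($Y{\left(j \right)} = j \frac{1}{4} = \frac{j}{4}$)
$p = \frac{2951}{2}$ ($p = \left(-59 + \frac{1}{4} \cdot 9\right) \left(49 - 75\right) = \left(-59 + \frac{9}{4}\right) \left(-26\right) = \left(- \frac{227}{4}\right) \left(-26\right) = \frac{2951}{2} \approx 1475.5$)
$- 143 p q{\left(b{\left(-4 \right)} \right)} = \left(-143\right) \frac{2951}{2} \left(-13\right) = \left(- \frac{421993}{2}\right) \left(-13\right) = \frac{5485909}{2}$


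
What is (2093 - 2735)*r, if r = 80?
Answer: -51360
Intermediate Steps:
(2093 - 2735)*r = (2093 - 2735)*80 = -642*80 = -51360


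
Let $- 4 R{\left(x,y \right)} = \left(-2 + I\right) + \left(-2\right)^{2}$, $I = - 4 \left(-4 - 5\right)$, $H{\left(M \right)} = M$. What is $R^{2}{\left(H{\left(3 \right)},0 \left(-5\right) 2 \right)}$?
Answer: $\frac{361}{4} \approx 90.25$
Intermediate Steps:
$I = 36$ ($I = \left(-4\right) \left(-9\right) = 36$)
$R{\left(x,y \right)} = - \frac{19}{2}$ ($R{\left(x,y \right)} = - \frac{\left(-2 + 36\right) + \left(-2\right)^{2}}{4} = - \frac{34 + 4}{4} = \left(- \frac{1}{4}\right) 38 = - \frac{19}{2}$)
$R^{2}{\left(H{\left(3 \right)},0 \left(-5\right) 2 \right)} = \left(- \frac{19}{2}\right)^{2} = \frac{361}{4}$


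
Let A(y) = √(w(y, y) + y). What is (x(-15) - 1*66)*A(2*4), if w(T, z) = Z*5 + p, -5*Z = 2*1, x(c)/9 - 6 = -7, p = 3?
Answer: -225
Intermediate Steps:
x(c) = -9 (x(c) = 54 + 9*(-7) = 54 - 63 = -9)
Z = -⅖ (Z = -2/5 = -⅕*2 = -⅖ ≈ -0.40000)
w(T, z) = 1 (w(T, z) = -⅖*5 + 3 = -2 + 3 = 1)
A(y) = √(1 + y)
(x(-15) - 1*66)*A(2*4) = (-9 - 1*66)*√(1 + 2*4) = (-9 - 66)*√(1 + 8) = -75*√9 = -75*3 = -225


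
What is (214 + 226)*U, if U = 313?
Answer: 137720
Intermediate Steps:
(214 + 226)*U = (214 + 226)*313 = 440*313 = 137720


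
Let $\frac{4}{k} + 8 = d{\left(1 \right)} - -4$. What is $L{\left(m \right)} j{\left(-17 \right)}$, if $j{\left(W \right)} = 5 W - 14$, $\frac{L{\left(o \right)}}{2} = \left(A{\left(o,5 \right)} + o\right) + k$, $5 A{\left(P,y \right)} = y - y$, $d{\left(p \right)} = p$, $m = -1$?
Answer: $462$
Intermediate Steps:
$A{\left(P,y \right)} = 0$ ($A{\left(P,y \right)} = \frac{y - y}{5} = \frac{1}{5} \cdot 0 = 0$)
$k = - \frac{4}{3}$ ($k = \frac{4}{-8 + \left(1 - -4\right)} = \frac{4}{-8 + \left(1 + 4\right)} = \frac{4}{-8 + 5} = \frac{4}{-3} = 4 \left(- \frac{1}{3}\right) = - \frac{4}{3} \approx -1.3333$)
$L{\left(o \right)} = - \frac{8}{3} + 2 o$ ($L{\left(o \right)} = 2 \left(\left(0 + o\right) - \frac{4}{3}\right) = 2 \left(o - \frac{4}{3}\right) = 2 \left(- \frac{4}{3} + o\right) = - \frac{8}{3} + 2 o$)
$j{\left(W \right)} = -14 + 5 W$
$L{\left(m \right)} j{\left(-17 \right)} = \left(- \frac{8}{3} + 2 \left(-1\right)\right) \left(-14 + 5 \left(-17\right)\right) = \left(- \frac{8}{3} - 2\right) \left(-14 - 85\right) = \left(- \frac{14}{3}\right) \left(-99\right) = 462$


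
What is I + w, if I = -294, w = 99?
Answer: -195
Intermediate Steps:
I + w = -294 + 99 = -195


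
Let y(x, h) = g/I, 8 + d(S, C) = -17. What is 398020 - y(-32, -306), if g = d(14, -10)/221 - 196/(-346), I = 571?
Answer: 8689191717527/21831043 ≈ 3.9802e+5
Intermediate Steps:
d(S, C) = -25 (d(S, C) = -8 - 17 = -25)
g = 17333/38233 (g = -25/221 - 196/(-346) = -25*1/221 - 196*(-1/346) = -25/221 + 98/173 = 17333/38233 ≈ 0.45335)
y(x, h) = 17333/21831043 (y(x, h) = (17333/38233)/571 = (17333/38233)*(1/571) = 17333/21831043)
398020 - y(-32, -306) = 398020 - 1*17333/21831043 = 398020 - 17333/21831043 = 8689191717527/21831043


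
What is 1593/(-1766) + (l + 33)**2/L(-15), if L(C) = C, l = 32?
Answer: -1497049/5298 ≈ -282.57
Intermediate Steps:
1593/(-1766) + (l + 33)**2/L(-15) = 1593/(-1766) + (32 + 33)**2/(-15) = 1593*(-1/1766) + 65**2*(-1/15) = -1593/1766 + 4225*(-1/15) = -1593/1766 - 845/3 = -1497049/5298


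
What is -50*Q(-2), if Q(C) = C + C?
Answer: 200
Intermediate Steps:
Q(C) = 2*C
-50*Q(-2) = -100*(-2) = -50*(-4) = 200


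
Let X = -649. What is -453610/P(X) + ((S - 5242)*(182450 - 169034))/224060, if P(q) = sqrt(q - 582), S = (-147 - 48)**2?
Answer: 109954182/56015 + 453610*I*sqrt(1231)/1231 ≈ 1962.9 + 12929.0*I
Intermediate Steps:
S = 38025 (S = (-195)**2 = 38025)
P(q) = sqrt(-582 + q)
-453610/P(X) + ((S - 5242)*(182450 - 169034))/224060 = -453610/sqrt(-582 - 649) + ((38025 - 5242)*(182450 - 169034))/224060 = -453610*(-I*sqrt(1231)/1231) + (32783*13416)*(1/224060) = -453610*(-I*sqrt(1231)/1231) + 439816728*(1/224060) = -(-453610)*I*sqrt(1231)/1231 + 109954182/56015 = 453610*I*sqrt(1231)/1231 + 109954182/56015 = 109954182/56015 + 453610*I*sqrt(1231)/1231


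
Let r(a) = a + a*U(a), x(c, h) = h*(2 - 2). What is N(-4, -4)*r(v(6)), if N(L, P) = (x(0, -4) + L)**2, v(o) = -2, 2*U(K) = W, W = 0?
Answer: -32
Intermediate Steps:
x(c, h) = 0 (x(c, h) = h*0 = 0)
U(K) = 0 (U(K) = (1/2)*0 = 0)
N(L, P) = L**2 (N(L, P) = (0 + L)**2 = L**2)
r(a) = a (r(a) = a + a*0 = a + 0 = a)
N(-4, -4)*r(v(6)) = (-4)**2*(-2) = 16*(-2) = -32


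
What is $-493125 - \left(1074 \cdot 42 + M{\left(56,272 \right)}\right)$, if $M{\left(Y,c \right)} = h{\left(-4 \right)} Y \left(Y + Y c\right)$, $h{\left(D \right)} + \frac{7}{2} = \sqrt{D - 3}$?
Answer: $2458215 - 856128 i \sqrt{7} \approx 2.4582 \cdot 10^{6} - 2.2651 \cdot 10^{6} i$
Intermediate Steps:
$h{\left(D \right)} = - \frac{7}{2} + \sqrt{-3 + D}$ ($h{\left(D \right)} = - \frac{7}{2} + \sqrt{D - 3} = - \frac{7}{2} + \sqrt{-3 + D}$)
$M{\left(Y,c \right)} = Y \left(- \frac{7}{2} + i \sqrt{7}\right) \left(Y + Y c\right)$ ($M{\left(Y,c \right)} = \left(- \frac{7}{2} + \sqrt{-3 - 4}\right) Y \left(Y + Y c\right) = \left(- \frac{7}{2} + \sqrt{-7}\right) Y \left(Y + Y c\right) = \left(- \frac{7}{2} + i \sqrt{7}\right) Y \left(Y + Y c\right) = Y \left(- \frac{7}{2} + i \sqrt{7}\right) \left(Y + Y c\right)$)
$-493125 - \left(1074 \cdot 42 + M{\left(56,272 \right)}\right) = -493125 - \left(1074 \cdot 42 - \frac{56^{2} \left(1 + 272\right) \left(7 - 2 i \sqrt{7}\right)}{2}\right) = -493125 - \left(45108 - 1568 \cdot 273 \left(7 - 2 i \sqrt{7}\right)\right) = -493125 - \left(45108 - \left(2996448 - 856128 i \sqrt{7}\right)\right) = -493125 - \left(-2951340 + 856128 i \sqrt{7}\right) = -493125 + \left(2951340 - 856128 i \sqrt{7}\right) = 2458215 - 856128 i \sqrt{7}$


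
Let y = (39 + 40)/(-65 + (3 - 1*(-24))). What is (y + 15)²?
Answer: 241081/1444 ≈ 166.95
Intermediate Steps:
y = -79/38 (y = 79/(-65 + (3 + 24)) = 79/(-65 + 27) = 79/(-38) = 79*(-1/38) = -79/38 ≈ -2.0789)
(y + 15)² = (-79/38 + 15)² = (491/38)² = 241081/1444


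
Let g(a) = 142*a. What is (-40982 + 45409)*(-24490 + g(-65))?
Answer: -149278440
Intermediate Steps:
(-40982 + 45409)*(-24490 + g(-65)) = (-40982 + 45409)*(-24490 + 142*(-65)) = 4427*(-24490 - 9230) = 4427*(-33720) = -149278440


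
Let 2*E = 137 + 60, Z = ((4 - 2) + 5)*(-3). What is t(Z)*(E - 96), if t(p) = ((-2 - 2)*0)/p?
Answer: 0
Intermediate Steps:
Z = -21 (Z = (2 + 5)*(-3) = 7*(-3) = -21)
t(p) = 0 (t(p) = (-4*0)/p = 0/p = 0)
E = 197/2 (E = (137 + 60)/2 = (½)*197 = 197/2 ≈ 98.500)
t(Z)*(E - 96) = 0*(197/2 - 96) = 0*(5/2) = 0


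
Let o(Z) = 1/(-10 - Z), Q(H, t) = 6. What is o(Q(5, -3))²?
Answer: 1/256 ≈ 0.0039063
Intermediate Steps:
o(Q(5, -3))² = (-1/(10 + 6))² = (-1/16)² = 1/256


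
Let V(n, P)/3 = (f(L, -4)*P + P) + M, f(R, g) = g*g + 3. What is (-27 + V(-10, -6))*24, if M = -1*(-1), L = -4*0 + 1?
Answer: -9216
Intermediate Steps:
L = 1 (L = 0 + 1 = 1)
f(R, g) = 3 + g² (f(R, g) = g² + 3 = 3 + g²)
M = 1
V(n, P) = 3 + 60*P (V(n, P) = 3*(((3 + (-4)²)*P + P) + 1) = 3*(((3 + 16)*P + P) + 1) = 3*((19*P + P) + 1) = 3*(20*P + 1) = 3*(1 + 20*P) = 3 + 60*P)
(-27 + V(-10, -6))*24 = (-27 + (3 + 60*(-6)))*24 = (-27 + (3 - 360))*24 = (-27 - 357)*24 = -384*24 = -9216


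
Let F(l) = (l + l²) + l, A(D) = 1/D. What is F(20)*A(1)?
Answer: 440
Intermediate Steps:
F(l) = l² + 2*l
F(20)*A(1) = (20*(2 + 20))/1 = (20*22)*1 = 440*1 = 440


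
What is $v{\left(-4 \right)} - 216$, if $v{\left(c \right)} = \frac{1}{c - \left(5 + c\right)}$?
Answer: $- \frac{1081}{5} \approx -216.2$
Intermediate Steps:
$v{\left(c \right)} = - \frac{1}{5}$ ($v{\left(c \right)} = \frac{1}{-5} = - \frac{1}{5}$)
$v{\left(-4 \right)} - 216 = - \frac{1}{5} - 216 = - \frac{1081}{5}$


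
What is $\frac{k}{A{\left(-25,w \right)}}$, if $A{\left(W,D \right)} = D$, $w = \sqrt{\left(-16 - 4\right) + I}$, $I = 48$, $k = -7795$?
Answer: $- \frac{7795 \sqrt{7}}{14} \approx -1473.1$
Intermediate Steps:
$w = 2 \sqrt{7}$ ($w = \sqrt{\left(-16 - 4\right) + 48} = \sqrt{-20 + 48} = \sqrt{28} = 2 \sqrt{7} \approx 5.2915$)
$\frac{k}{A{\left(-25,w \right)}} = - \frac{7795}{2 \sqrt{7}} = - 7795 \frac{\sqrt{7}}{14} = - \frac{7795 \sqrt{7}}{14}$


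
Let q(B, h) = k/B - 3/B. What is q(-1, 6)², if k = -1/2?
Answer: 49/4 ≈ 12.250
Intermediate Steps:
k = -½ (k = -1*½ = -½ ≈ -0.50000)
q(B, h) = -7/(2*B) (q(B, h) = -1/(2*B) - 3/B = -7/(2*B))
q(-1, 6)² = (-7/2/(-1))² = (-7/2*(-1))² = (7/2)² = 49/4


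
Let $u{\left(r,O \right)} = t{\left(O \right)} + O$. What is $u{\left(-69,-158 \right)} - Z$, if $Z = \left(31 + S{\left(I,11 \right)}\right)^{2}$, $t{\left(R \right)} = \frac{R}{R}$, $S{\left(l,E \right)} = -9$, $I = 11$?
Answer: $-641$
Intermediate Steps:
$t{\left(R \right)} = 1$
$Z = 484$ ($Z = \left(31 - 9\right)^{2} = 22^{2} = 484$)
$u{\left(r,O \right)} = 1 + O$
$u{\left(-69,-158 \right)} - Z = \left(1 - 158\right) - 484 = -157 - 484 = -641$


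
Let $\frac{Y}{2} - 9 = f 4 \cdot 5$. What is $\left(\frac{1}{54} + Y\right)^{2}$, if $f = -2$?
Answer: $\frac{11202409}{2916} \approx 3841.7$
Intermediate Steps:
$Y = -62$ ($Y = 18 + 2 \left(-2\right) 4 \cdot 5 = 18 + 2 \left(\left(-8\right) 5\right) = 18 + 2 \left(-40\right) = 18 - 80 = -62$)
$\left(\frac{1}{54} + Y\right)^{2} = \left(\frac{1}{54} - 62\right)^{2} = \left(- \frac{3347}{54}\right)^{2} = \frac{11202409}{2916}$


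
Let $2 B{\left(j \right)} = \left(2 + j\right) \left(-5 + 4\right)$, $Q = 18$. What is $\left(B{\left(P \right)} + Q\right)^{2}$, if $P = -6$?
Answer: $400$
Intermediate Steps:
$B{\left(j \right)} = -1 - \frac{j}{2}$ ($B{\left(j \right)} = \frac{\left(2 + j\right) \left(-5 + 4\right)}{2} = \frac{\left(2 + j\right) \left(-1\right)}{2} = \frac{-2 - j}{2} = -1 - \frac{j}{2}$)
$\left(B{\left(P \right)} + Q\right)^{2} = \left(\left(-1 - -3\right) + 18\right)^{2} = \left(\left(-1 + 3\right) + 18\right)^{2} = \left(2 + 18\right)^{2} = 20^{2} = 400$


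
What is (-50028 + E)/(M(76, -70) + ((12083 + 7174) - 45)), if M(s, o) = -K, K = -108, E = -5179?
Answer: -55207/19320 ≈ -2.8575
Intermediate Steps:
M(s, o) = 108 (M(s, o) = -1*(-108) = 108)
(-50028 + E)/(M(76, -70) + ((12083 + 7174) - 45)) = (-50028 - 5179)/(108 + ((12083 + 7174) - 45)) = -55207/(108 + (19257 - 45)) = -55207/(108 + 19212) = -55207/19320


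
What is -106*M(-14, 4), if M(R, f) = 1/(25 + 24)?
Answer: -106/49 ≈ -2.1633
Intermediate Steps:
M(R, f) = 1/49
-106*M(-14, 4) = -106*1/49 = -106/49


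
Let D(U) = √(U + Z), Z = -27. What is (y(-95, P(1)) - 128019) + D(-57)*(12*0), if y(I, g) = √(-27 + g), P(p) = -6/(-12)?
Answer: -128019 + I*√106/2 ≈ -1.2802e+5 + 5.1478*I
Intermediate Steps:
P(p) = ½ (P(p) = -6*(-1/12) = ½)
D(U) = √(-27 + U) (D(U) = √(U - 27) = √(-27 + U))
(y(-95, P(1)) - 128019) + D(-57)*(12*0) = (√(-27 + ½) - 128019) + √(-27 - 57)*(12*0) = (√(-53/2) - 128019) + √(-84)*0 = (I*√106/2 - 128019) + (2*I*√21)*0 = (-128019 + I*√106/2) + 0 = -128019 + I*√106/2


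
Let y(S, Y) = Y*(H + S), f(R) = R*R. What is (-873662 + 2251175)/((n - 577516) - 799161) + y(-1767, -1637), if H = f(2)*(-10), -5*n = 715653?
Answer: 22478395859677/7599038 ≈ 2.9581e+6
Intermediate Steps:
n = -715653/5 (n = -⅕*715653 = -715653/5 ≈ -1.4313e+5)
f(R) = R²
H = -40 (H = 2²*(-10) = 4*(-10) = -40)
y(S, Y) = Y*(-40 + S)
(-873662 + 2251175)/((n - 577516) - 799161) + y(-1767, -1637) = (-873662 + 2251175)/((-715653/5 - 577516) - 799161) - 1637*(-40 - 1767) = 1377513/(-3603233/5 - 799161) - 1637*(-1807) = 1377513/(-7599038/5) + 2958059 = 1377513*(-5/7599038) + 2958059 = -6887565/7599038 + 2958059 = 22478395859677/7599038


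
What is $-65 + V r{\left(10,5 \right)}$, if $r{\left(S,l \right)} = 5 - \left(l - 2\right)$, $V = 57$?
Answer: $49$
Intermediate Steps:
$r{\left(S,l \right)} = 7 - l$ ($r{\left(S,l \right)} = 5 - \left(-2 + l\right) = 7 - l$)
$-65 + V r{\left(10,5 \right)} = -65 + 57 \left(7 - 5\right) = -65 + 57 \cdot 2 = -65 + 114 = 49$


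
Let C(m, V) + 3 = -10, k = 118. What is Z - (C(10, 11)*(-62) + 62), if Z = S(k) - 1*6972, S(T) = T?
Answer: -7722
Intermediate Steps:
C(m, V) = -13 (C(m, V) = -3 - 10 = -13)
Z = -6854 (Z = 118 - 1*6972 = 118 - 6972 = -6854)
Z - (C(10, 11)*(-62) + 62) = -6854 - (-13*(-62) + 62) = -6854 - (806 + 62) = -6854 - 1*868 = -6854 - 868 = -7722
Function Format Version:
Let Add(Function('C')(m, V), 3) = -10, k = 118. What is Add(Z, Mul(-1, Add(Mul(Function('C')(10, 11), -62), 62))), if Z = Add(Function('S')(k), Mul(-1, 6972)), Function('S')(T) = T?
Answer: -7722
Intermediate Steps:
Function('C')(m, V) = -13 (Function('C')(m, V) = Add(-3, -10) = -13)
Z = -6854 (Z = Add(118, Mul(-1, 6972)) = Add(118, -6972) = -6854)
Add(Z, Mul(-1, Add(Mul(Function('C')(10, 11), -62), 62))) = Add(-6854, Mul(-1, Add(Mul(-13, -62), 62))) = Add(-6854, Mul(-1, Add(806, 62))) = Add(-6854, Mul(-1, 868)) = Add(-6854, -868) = -7722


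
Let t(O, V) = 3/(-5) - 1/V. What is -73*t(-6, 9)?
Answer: 2336/45 ≈ 51.911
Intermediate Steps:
t(O, V) = -⅗ - 1/V (t(O, V) = 3*(-⅕) - 1/V = -⅗ - 1/V)
-73*t(-6, 9) = -73*(-⅗ - 1/9) = -73*(-⅗ - 1*⅑) = -73*(-⅗ - ⅑) = -73*(-32/45) = 2336/45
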